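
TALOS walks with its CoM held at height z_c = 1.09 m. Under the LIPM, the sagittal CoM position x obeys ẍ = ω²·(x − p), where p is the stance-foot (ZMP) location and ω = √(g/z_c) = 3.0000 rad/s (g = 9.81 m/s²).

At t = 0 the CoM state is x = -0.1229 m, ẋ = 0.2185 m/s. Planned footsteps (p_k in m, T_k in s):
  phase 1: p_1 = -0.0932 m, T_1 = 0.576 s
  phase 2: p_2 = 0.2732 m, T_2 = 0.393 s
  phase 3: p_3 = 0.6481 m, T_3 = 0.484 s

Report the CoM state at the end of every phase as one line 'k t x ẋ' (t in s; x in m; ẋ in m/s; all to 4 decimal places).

phase 1: p=-0.0932, T=0.576, ωT=1.728000, cosh=2.903512, sinh=2.725872; start (x,ẋ)=(-0.122900, 0.218500) → end (x,ẋ)=(0.019100, 0.391542)
phase 2: p=0.2732, T=0.393, ωT=1.179000, cosh=1.779354, sinh=1.471768; start (x,ẋ)=(0.019100, 0.391542) → end (x,ẋ)=(0.013153, -0.425236)
phase 3: p=0.6481, T=0.484, ωT=1.452000, cosh=2.252875, sinh=2.018774; start (x,ẋ)=(0.013153, -0.425236) → end (x,ẋ)=(-1.068509, -4.803450)

1 0.5760 0.0191 0.3915
2 0.9690 0.0132 -0.4252
3 1.4530 -1.0685 -4.8034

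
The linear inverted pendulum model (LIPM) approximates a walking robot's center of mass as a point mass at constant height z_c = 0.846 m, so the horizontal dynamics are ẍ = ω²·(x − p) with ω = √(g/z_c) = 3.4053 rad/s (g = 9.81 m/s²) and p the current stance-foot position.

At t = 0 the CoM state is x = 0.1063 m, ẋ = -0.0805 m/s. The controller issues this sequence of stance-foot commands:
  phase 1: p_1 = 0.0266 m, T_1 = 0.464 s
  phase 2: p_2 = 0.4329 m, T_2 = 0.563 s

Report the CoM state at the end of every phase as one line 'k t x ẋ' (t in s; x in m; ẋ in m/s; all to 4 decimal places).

1 0.4640 0.1733 0.4272
2 1.0270 -0.0515 -1.4568

phase 1: p=0.0266, T=0.464, ωT=1.580059, cosh=2.530603, sinh=2.324640; start (x,ẋ)=(0.106300, -0.080500) → end (x,ẋ)=(0.173335, 0.427199)
phase 2: p=0.4329, T=0.563, ωT=1.917184, cosh=3.474399, sinh=3.327378; start (x,ẋ)=(0.173335, 0.427199) → end (x,ẋ)=(-0.051507, -1.456793)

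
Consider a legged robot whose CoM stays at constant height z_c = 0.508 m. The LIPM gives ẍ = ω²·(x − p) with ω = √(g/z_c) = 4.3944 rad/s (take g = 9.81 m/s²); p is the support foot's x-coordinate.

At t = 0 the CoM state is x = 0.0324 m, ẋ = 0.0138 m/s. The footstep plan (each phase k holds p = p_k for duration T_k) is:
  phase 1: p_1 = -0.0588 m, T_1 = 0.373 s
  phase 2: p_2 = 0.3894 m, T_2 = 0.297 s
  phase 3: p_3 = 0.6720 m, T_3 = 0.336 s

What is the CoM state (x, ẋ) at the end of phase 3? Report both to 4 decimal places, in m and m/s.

phase 1: p=-0.0588, T=0.373, ωT=1.639111, cosh=2.672371, sinh=2.478219; start (x,ẋ)=(0.032400, 0.013800) → end (x,ẋ)=(0.192703, 1.030073)
phase 2: p=0.3894, T=0.297, ωT=1.305137, cosh=1.979665, sinh=1.708529; start (x,ẋ)=(0.192703, 1.030073) → end (x,ẋ)=(0.400494, 0.562403)
phase 3: p=0.6720, T=0.336, ωT=1.476518, cosh=2.303055, sinh=2.074623; start (x,ẋ)=(0.400494, 0.562403) → end (x,ẋ)=(0.312222, -1.179996)

x = 0.3122, ẋ = -1.1800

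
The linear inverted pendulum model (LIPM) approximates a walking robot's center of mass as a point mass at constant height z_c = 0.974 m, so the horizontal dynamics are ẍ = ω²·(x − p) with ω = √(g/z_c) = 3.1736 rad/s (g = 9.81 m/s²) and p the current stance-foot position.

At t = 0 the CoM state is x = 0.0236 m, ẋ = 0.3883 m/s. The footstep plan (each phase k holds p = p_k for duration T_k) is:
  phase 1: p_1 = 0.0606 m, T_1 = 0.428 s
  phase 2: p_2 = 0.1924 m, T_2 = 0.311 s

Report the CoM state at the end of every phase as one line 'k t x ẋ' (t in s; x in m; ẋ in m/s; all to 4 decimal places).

1 0.4280 0.2061 0.5918
2 0.7390 0.4288 0.9545

phase 1: p=0.0606, T=0.428, ωT=1.358301, cosh=2.073338, sinh=1.816241; start (x,ẋ)=(0.023600, 0.388300) → end (x,ẋ)=(0.206109, 0.591808)
phase 2: p=0.1924, T=0.311, ωT=0.986990, cosh=1.527921, sinh=1.155224; start (x,ẋ)=(0.206109, 0.591808) → end (x,ẋ)=(0.428771, 0.954498)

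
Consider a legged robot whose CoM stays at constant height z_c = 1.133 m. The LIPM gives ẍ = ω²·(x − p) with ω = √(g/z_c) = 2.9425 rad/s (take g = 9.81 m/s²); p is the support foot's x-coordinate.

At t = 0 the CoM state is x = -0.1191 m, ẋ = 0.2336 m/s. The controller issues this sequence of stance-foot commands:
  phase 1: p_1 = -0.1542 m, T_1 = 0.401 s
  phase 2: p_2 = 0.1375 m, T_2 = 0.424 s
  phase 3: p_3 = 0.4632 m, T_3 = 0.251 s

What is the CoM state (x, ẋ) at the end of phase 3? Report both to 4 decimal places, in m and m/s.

x = 0.3183, ẋ = 0.1547

phase 1: p=-0.1542, T=0.401, ωT=1.179943, cosh=1.780742, sinh=1.473445; start (x,ẋ)=(-0.119100, 0.233600) → end (x,ẋ)=(0.025278, 0.568161)
phase 2: p=0.1375, T=0.424, ωT=1.247620, cosh=1.884617, sinh=1.597429; start (x,ẋ)=(0.025278, 0.568161) → end (x,ẋ)=(0.234449, 0.543275)
phase 3: p=0.4632, T=0.251, ωT=0.738567, cosh=1.285367, sinh=0.807569; start (x,ẋ)=(0.234449, 0.543275) → end (x,ẋ)=(0.318274, 0.154735)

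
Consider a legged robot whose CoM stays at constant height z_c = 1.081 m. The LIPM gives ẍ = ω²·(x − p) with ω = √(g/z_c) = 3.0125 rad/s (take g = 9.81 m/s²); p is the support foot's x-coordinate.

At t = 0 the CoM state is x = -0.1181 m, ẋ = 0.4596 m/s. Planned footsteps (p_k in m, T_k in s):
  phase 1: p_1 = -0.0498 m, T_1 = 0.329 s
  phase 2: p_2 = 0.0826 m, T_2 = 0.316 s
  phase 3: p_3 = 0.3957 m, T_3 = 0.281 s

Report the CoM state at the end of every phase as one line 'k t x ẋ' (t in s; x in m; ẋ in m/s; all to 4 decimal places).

1 0.3290 0.0227 0.4654
2 0.6450 0.1638 0.4939
3 0.9260 0.2316 0.0171

phase 1: p=-0.0498, T=0.329, ωT=0.991113, cosh=1.532697, sinh=1.161533; start (x,ẋ)=(-0.118100, 0.459600) → end (x,ẋ)=(0.022725, 0.465438)
phase 2: p=0.0826, T=0.316, ωT=0.951950, cosh=1.488372, sinh=1.102385; start (x,ẋ)=(0.022725, 0.465438) → end (x,ẋ)=(0.163805, 0.493905)
phase 3: p=0.3957, T=0.281, ωT=0.846513, cosh=1.380205, sinh=0.951297; start (x,ẋ)=(0.163805, 0.493905) → end (x,ẋ)=(0.231604, 0.017129)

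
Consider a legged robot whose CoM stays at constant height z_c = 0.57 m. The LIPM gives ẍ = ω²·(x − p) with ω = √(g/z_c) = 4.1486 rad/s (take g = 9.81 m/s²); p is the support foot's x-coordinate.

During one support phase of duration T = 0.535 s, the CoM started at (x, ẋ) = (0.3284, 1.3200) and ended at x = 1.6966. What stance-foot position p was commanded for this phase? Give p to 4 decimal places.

p = 0.3499

ωT = 4.1486·0.535 = 2.219501; cosh(ωT) = 4.655700, sinh(ωT) = 4.547037
x(T) = p + (x₀−p)·cosh(ωT) + (ẋ₀/ω)·sinh(ωT) ⇒ p·(1 − cosh) = x(T) − x₀·cosh − (ẋ₀/ω)·sinh
numerator   = 1.6966 − (0.3284)·4.655700 − (1.3200/4.1486)·4.547037 = -1.279107
denominator = 1 − 4.655700 = -3.655700
p = -1.279107 / -3.655700 = 0.3499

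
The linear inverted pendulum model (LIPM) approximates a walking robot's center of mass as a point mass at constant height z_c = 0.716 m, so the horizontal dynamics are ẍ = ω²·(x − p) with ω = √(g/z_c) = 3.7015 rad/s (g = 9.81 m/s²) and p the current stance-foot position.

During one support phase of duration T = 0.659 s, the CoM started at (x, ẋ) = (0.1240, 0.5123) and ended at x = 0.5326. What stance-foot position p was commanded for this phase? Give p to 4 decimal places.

p = 0.2033

ωT = 3.7015·0.659 = 2.439288; cosh(ωT) = 5.776052, sinh(ωT) = 5.688829
x(T) = p + (x₀−p)·cosh(ωT) + (ẋ₀/ω)·sinh(ωT) ⇒ p·(1 − cosh) = x(T) − x₀·cosh − (ẋ₀/ω)·sinh
numerator   = 0.5326 − (0.1240)·5.776052 − (0.5123/3.7015)·5.688829 = -0.970983
denominator = 1 − 5.776052 = -4.776052
p = -0.970983 / -4.776052 = 0.2033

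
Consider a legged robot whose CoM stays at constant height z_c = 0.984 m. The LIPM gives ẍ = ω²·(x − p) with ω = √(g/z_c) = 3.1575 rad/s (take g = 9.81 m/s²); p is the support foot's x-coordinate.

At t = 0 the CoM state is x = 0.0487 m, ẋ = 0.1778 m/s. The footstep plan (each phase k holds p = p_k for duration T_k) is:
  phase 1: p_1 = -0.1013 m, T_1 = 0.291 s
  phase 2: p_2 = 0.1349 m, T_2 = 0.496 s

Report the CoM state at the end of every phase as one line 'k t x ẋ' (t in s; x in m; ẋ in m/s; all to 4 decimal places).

1 0.2910 0.1759 0.7573
2 0.7870 0.7866 2.1888

phase 1: p=-0.1013, T=0.291, ωT=0.918833, cosh=1.452674, sinh=1.053689; start (x,ẋ)=(0.048700, 0.177800) → end (x,ẋ)=(0.175935, 0.757339)
phase 2: p=0.1349, T=0.496, ωT=1.566120, cosh=2.498444, sinh=2.289590; start (x,ẋ)=(0.175935, 0.757339) → end (x,ẋ)=(0.786590, 2.188824)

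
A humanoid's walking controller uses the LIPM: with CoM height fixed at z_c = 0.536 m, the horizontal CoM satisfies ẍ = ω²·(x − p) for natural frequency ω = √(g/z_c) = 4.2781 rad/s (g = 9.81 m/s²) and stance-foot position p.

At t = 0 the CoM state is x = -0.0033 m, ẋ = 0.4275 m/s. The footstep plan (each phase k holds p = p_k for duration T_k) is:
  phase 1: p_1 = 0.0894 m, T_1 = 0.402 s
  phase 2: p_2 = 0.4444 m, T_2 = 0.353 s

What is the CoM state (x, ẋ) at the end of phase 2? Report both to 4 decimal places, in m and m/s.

x = -0.3109, ẋ = -2.8632

phase 1: p=0.0894, T=0.402, ωT=1.719796, cosh=2.881247, sinh=2.702144; start (x,ẋ)=(-0.003300, 0.427500) → end (x,ẋ)=(0.092327, 0.160117)
phase 2: p=0.4444, T=0.353, ωT=1.510169, cosh=2.374185, sinh=2.153312; start (x,ẋ)=(0.092327, 0.160117) → end (x,ẋ)=(-0.310894, -2.863179)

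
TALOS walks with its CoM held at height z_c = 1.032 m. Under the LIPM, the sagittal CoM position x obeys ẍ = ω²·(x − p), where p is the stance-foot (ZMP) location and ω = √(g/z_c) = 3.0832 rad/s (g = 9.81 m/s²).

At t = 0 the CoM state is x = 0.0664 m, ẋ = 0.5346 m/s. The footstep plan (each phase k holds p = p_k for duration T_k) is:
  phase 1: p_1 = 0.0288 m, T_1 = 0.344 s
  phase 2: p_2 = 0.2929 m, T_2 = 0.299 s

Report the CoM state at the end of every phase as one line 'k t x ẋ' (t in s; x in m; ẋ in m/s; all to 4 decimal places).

phase 1: p=0.0288, T=0.344, ωT=1.060621, cosh=1.617202, sinh=1.270961; start (x,ẋ)=(0.066400, 0.534600) → end (x,ẋ)=(0.309980, 1.011897)
phase 2: p=0.2929, T=0.299, ωT=0.921877, cosh=1.455888, sinh=1.058116; start (x,ẋ)=(0.309980, 1.011897) → end (x,ẋ)=(0.665038, 1.528931)

1 0.3440 0.3100 1.0119
2 0.6430 0.6650 1.5289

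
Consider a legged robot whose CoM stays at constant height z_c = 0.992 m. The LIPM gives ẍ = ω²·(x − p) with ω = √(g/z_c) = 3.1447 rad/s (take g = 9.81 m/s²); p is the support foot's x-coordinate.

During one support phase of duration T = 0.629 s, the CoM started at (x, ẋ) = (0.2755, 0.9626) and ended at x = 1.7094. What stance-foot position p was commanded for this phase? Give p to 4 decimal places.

p = 0.1455

ωT = 3.1447·0.629 = 1.978016; cosh(ωT) = 3.683367, sinh(ωT) = 3.545023
x(T) = p + (x₀−p)·cosh(ωT) + (ẋ₀/ω)·sinh(ωT) ⇒ p·(1 − cosh) = x(T) − x₀·cosh − (ẋ₀/ω)·sinh
numerator   = 1.7094 − (0.2755)·3.683367 − (0.9626/3.1447)·3.545023 = -0.390507
denominator = 1 − 3.683367 = -2.683367
p = -0.390507 / -2.683367 = 0.1455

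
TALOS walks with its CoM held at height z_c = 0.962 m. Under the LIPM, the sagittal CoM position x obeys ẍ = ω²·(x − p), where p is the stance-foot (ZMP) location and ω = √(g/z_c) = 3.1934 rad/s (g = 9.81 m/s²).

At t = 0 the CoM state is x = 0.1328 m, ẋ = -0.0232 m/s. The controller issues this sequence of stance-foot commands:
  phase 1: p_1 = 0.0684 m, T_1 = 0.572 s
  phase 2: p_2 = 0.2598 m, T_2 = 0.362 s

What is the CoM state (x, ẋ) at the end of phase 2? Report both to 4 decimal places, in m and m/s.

phase 1: p=0.0684, T=0.572, ωT=1.826625, cosh=3.186919, sinh=3.025963; start (x,ẋ)=(0.132800, -0.023200) → end (x,ẋ)=(0.251654, 0.548368)
phase 2: p=0.2598, T=0.362, ωT=1.156011, cosh=1.745986, sinh=1.431247; start (x,ẋ)=(0.251654, 0.548368) → end (x,ẋ)=(0.491350, 0.920211)

x = 0.4913, ẋ = 0.9202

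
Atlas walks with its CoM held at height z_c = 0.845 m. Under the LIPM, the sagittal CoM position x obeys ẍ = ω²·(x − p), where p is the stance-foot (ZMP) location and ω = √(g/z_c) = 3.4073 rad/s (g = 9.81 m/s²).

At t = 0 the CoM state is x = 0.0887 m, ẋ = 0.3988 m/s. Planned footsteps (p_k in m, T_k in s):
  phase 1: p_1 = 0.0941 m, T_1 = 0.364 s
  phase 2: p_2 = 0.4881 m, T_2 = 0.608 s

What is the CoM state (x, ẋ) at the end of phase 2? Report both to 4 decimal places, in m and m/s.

phase 1: p=0.0941, T=0.364, ωT=1.240257, cosh=1.872906, sinh=1.583596; start (x,ẋ)=(0.088700, 0.398800) → end (x,ẋ)=(0.269335, 0.717778)
phase 2: p=0.4881, T=0.608, ωT=2.071638, cosh=4.031898, sinh=3.905919; start (x,ẋ)=(0.269335, 0.717778) → end (x,ẋ)=(0.428877, -0.017459)

x = 0.4289, ẋ = -0.0175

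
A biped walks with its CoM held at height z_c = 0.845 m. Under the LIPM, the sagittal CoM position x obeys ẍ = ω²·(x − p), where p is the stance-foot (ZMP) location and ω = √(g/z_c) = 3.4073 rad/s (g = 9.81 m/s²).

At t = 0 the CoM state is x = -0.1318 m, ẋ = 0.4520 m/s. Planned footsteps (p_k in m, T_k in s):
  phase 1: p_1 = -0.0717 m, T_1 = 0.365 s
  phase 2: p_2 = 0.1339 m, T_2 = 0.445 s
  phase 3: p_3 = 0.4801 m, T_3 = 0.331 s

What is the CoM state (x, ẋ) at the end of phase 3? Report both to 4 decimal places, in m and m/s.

x = 0.2040, ẋ = -0.4955

phase 1: p=-0.0717, T=0.365, ωT=1.243664, cosh=1.878313, sinh=1.589987; start (x,ẋ)=(-0.131800, 0.452000) → end (x,ẋ)=(0.026335, 0.523402)
phase 2: p=0.1339, T=0.445, ωT=1.516249, cosh=2.387319, sinh=2.167785; start (x,ẋ)=(0.026335, 0.523402) → end (x,ẋ)=(0.210106, 0.455023)
phase 3: p=0.4801, T=0.331, ωT=1.127816, cosh=1.706322, sinh=1.382582; start (x,ẋ)=(0.210106, 0.455023) → end (x,ẋ)=(0.204039, -0.495491)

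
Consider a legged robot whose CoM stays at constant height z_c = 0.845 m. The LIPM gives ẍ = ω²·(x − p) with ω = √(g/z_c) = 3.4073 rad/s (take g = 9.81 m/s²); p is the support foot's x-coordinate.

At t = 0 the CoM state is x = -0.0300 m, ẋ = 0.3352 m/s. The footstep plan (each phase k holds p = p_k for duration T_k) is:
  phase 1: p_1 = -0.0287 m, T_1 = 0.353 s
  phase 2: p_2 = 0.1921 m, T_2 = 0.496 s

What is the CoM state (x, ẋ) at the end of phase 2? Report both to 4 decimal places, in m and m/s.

phase 1: p=-0.0287, T=0.353, ωT=1.202777, cosh=1.814854, sinh=1.514495; start (x,ẋ)=(-0.030000, 0.335200) → end (x,ẋ)=(0.117932, 0.601631)
phase 2: p=0.1921, T=0.496, ωT=1.690021, cosh=2.802055, sinh=2.617539; start (x,ẋ)=(0.117932, 0.601631) → end (x,ẋ)=(0.446459, 1.024319)

x = 0.4465, ẋ = 1.0243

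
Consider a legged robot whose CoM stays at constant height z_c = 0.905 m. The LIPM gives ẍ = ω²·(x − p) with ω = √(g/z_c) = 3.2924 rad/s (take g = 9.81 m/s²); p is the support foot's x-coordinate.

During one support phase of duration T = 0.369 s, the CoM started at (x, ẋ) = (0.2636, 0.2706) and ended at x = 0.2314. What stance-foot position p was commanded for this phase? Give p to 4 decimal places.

ωT = 3.2924·0.369 = 1.214896; cosh(ωT) = 1.833342, sinh(ωT) = 1.536601
x(T) = p + (x₀−p)·cosh(ωT) + (ẋ₀/ω)·sinh(ωT) ⇒ p·(1 − cosh) = x(T) − x₀·cosh − (ẋ₀/ω)·sinh
numerator   = 0.2314 − (0.2636)·1.833342 − (0.2706/3.2924)·1.536601 = -0.378161
denominator = 1 − 1.833342 = -0.833342
p = -0.378161 / -0.833342 = 0.4538

p = 0.4538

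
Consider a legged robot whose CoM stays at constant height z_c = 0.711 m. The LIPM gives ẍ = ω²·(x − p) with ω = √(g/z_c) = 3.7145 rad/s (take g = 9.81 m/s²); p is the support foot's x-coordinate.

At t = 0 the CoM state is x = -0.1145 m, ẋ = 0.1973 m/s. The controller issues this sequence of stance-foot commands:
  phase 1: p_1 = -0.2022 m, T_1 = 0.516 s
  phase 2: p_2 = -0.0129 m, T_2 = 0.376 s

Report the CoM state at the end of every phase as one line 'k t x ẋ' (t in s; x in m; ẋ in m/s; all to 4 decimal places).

phase 1: p=-0.2022, T=0.516, ωT=1.916682, cosh=3.472729, sinh=3.325635; start (x,ẋ)=(-0.114500, 0.197300) → end (x,ẋ)=(0.279003, 1.768534)
phase 2: p=-0.0129, T=0.376, ωT=1.396652, cosh=2.144535, sinh=1.897111; start (x,ẋ)=(0.279003, 1.768534) → end (x,ẋ)=(1.516342, 5.849672)

1 0.5160 0.2790 1.7685
2 0.8920 1.5163 5.8497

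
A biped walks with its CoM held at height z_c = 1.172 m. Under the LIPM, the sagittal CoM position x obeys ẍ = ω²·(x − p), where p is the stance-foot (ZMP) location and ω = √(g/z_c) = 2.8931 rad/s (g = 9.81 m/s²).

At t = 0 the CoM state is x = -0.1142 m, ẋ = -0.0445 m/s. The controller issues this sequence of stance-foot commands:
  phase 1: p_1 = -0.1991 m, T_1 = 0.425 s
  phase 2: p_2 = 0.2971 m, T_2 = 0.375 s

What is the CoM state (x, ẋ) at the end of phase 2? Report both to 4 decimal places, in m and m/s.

phase 1: p=-0.1991, T=0.425, ωT=1.229567, cosh=1.856085, sinh=1.563666; start (x,ẋ)=(-0.114200, -0.044500) → end (x,ẋ)=(-0.065570, 0.301478)
phase 2: p=0.2971, T=0.375, ωT=1.084912, cosh=1.648556, sinh=1.310625; start (x,ẋ)=(-0.065570, 0.301478) → end (x,ẋ)=(-0.164207, -0.878156)

x = -0.1642, ẋ = -0.8782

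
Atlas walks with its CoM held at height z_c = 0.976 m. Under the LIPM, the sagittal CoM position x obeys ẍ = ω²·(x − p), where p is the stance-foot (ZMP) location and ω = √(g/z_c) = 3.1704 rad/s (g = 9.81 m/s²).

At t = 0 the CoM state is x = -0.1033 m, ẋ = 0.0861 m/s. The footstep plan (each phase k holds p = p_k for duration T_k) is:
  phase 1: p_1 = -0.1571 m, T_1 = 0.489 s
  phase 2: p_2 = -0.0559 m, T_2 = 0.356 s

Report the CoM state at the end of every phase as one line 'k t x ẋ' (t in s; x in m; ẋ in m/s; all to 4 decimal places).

1 0.4890 0.0365 0.5959
2 0.8450 0.3620 1.4229

phase 1: p=-0.1571, T=0.489, ωT=1.550326, cosh=2.462592, sinh=2.250413; start (x,ẋ)=(-0.103300, 0.086100) → end (x,ẋ)=(0.036503, 0.595876)
phase 2: p=-0.0559, T=0.356, ωT=1.128662, cosh=1.707492, sinh=1.384026; start (x,ẋ)=(0.036503, 0.595876) → end (x,ẋ)=(0.362005, 1.422911)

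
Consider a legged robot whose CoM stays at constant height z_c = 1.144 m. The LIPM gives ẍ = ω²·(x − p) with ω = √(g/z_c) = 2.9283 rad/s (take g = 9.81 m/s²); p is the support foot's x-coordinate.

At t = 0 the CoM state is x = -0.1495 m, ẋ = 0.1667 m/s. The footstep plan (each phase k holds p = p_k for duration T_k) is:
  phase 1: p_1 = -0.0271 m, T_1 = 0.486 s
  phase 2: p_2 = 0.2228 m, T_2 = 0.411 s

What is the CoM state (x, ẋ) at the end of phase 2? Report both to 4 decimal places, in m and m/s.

x = -0.6902, ẋ = -2.4159

phase 1: p=-0.0271, T=0.486, ωT=1.423154, cosh=2.195571, sinh=1.954618; start (x,ẋ)=(-0.149500, 0.166700) → end (x,ẋ)=(-0.184567, -0.334580)
phase 2: p=0.2228, T=0.411, ωT=1.203531, cosh=1.815997, sinh=1.515865; start (x,ẋ)=(-0.184567, -0.334580) → end (x,ẋ)=(-0.690176, -2.415860)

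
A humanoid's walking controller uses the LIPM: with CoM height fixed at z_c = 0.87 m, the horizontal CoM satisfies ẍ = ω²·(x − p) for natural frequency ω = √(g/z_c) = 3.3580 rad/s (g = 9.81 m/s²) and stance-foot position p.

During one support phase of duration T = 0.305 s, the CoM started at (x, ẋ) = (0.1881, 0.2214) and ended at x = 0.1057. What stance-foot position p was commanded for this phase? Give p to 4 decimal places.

ωT = 3.3580·0.305 = 1.024190; cosh(ωT) = 1.571963, sinh(ωT) = 1.212876
x(T) = p + (x₀−p)·cosh(ωT) + (ẋ₀/ω)·sinh(ωT) ⇒ p·(1 − cosh) = x(T) − x₀·cosh − (ẋ₀/ω)·sinh
numerator   = 0.1057 − (0.1881)·1.571963 − (0.2214/3.3580)·1.212876 = -0.269954
denominator = 1 − 1.571963 = -0.571963
p = -0.269954 / -0.571963 = 0.4720

p = 0.4720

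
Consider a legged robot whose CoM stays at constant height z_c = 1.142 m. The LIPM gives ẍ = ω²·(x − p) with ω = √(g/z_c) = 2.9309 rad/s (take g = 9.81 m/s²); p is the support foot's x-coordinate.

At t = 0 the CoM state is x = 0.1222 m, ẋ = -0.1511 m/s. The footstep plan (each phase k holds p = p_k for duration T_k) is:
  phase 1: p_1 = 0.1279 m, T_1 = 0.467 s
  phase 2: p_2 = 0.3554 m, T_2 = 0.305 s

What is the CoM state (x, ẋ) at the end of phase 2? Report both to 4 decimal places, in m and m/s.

phase 1: p=0.1279, T=0.467, ωT=1.368730, cosh=2.092393, sinh=1.837964; start (x,ẋ)=(0.122200, -0.151100) → end (x,ẋ)=(0.021219, -0.346866)
phase 2: p=0.3554, T=0.305, ωT=0.893924, cosh=1.426876, sinh=1.017829; start (x,ẋ)=(0.021219, -0.346866) → end (x,ẋ)=(-0.241893, -1.491849)

x = -0.2419, ẋ = -1.4918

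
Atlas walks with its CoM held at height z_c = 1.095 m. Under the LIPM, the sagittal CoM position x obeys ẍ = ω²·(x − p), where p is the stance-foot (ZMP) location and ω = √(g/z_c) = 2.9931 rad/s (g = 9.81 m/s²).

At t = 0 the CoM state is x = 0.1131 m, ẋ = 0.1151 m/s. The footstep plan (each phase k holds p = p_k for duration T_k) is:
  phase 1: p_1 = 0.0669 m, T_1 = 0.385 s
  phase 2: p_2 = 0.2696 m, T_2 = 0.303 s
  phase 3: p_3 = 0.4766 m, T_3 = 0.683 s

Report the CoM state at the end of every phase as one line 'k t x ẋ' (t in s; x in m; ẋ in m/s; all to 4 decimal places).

1 0.3850 0.2021 0.3974
2 0.6880 0.3100 0.3630
3 1.3710 0.2830 -0.4680

phase 1: p=0.0669, T=0.385, ωT=1.152343, cosh=1.740749, sinh=1.424854; start (x,ẋ)=(0.113100, 0.115100) → end (x,ẋ)=(0.202116, 0.397391)
phase 2: p=0.2696, T=0.303, ωT=0.906909, cosh=1.440213, sinh=1.036443; start (x,ẋ)=(0.202116, 0.397391) → end (x,ẋ)=(0.310015, 0.362979)
phase 3: p=0.4766, T=0.683, ωT=2.044287, cosh=3.926562, sinh=3.797090; start (x,ẋ)=(0.310015, 0.362979) → end (x,ẋ)=(0.282975, -0.467988)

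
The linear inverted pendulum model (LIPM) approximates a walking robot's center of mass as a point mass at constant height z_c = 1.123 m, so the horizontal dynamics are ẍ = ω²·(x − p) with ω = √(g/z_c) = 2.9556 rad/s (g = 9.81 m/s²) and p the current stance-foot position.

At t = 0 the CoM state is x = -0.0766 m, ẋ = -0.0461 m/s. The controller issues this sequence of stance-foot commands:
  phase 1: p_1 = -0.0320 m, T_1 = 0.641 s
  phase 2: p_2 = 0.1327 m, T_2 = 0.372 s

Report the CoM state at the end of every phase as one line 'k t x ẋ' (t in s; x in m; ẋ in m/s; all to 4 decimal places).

phase 1: p=-0.0320, T=0.641, ωT=1.894540, cosh=3.399937, sinh=3.249549; start (x,ẋ)=(-0.076600, -0.046100) → end (x,ẋ)=(-0.234322, -0.585092)
phase 2: p=0.1327, T=0.372, ωT=1.099483, cosh=1.667829, sinh=1.334785; start (x,ẋ)=(-0.234322, -0.585092) → end (x,ẋ)=(-0.743665, -2.423769)

1 0.6410 -0.2343 -0.5851
2 1.0130 -0.7437 -2.4238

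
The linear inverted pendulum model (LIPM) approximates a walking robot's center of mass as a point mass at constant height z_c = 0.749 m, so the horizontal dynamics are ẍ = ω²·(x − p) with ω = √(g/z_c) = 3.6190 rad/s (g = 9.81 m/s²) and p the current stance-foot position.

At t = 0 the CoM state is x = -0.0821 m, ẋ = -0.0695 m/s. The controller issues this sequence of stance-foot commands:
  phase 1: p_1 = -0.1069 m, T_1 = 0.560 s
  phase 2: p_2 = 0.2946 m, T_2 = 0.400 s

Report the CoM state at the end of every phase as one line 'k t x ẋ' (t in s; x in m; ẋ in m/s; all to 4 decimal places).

1 0.5600 -0.0828 0.0663
2 0.9600 -0.5154 -2.5946

phase 1: p=-0.1069, T=0.560, ωT=2.026640, cosh=3.860162, sinh=3.728384; start (x,ẋ)=(-0.082100, -0.069500) → end (x,ẋ)=(-0.082769, 0.066346)
phase 2: p=0.2946, T=0.400, ωT=1.447600, cosh=2.244015, sinh=2.008881; start (x,ẋ)=(-0.082769, 0.066346) → end (x,ẋ)=(-0.515393, -2.594642)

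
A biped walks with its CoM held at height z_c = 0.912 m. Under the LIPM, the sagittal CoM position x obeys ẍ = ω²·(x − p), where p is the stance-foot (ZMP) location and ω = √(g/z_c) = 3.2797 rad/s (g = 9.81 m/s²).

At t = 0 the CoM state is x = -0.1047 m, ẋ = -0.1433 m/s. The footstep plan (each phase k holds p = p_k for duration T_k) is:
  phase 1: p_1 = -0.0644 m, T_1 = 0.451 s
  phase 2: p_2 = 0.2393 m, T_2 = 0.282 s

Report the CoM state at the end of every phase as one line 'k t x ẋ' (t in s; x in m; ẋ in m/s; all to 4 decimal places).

phase 1: p=-0.0644, T=0.451, ωT=1.479145, cosh=2.308511, sinh=2.080679; start (x,ẋ)=(-0.104700, -0.143300) → end (x,ẋ)=(-0.248344, -0.605817)
phase 2: p=0.2393, T=0.282, ωT=0.924875, cosh=1.459067, sinh=1.062487; start (x,ẋ)=(-0.248344, -0.605817) → end (x,ẋ)=(-0.668465, -2.583191)

1 0.4510 -0.2483 -0.6058
2 0.7330 -0.6685 -2.5832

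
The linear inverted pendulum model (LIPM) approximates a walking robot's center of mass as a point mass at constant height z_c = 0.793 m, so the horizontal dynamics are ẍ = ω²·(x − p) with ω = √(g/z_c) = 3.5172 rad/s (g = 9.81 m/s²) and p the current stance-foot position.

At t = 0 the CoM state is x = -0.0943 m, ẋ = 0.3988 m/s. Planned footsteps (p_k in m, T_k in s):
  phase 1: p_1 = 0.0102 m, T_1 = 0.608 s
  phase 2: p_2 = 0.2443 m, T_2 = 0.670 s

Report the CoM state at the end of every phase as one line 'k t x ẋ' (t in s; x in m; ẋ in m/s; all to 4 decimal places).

phase 1: p=0.0102, T=0.608, ωT=2.138458, cosh=4.302087, sinh=4.184251; start (x,ẋ)=(-0.094300, 0.398800) → end (x,ẋ)=(0.035066, 0.177762)
phase 2: p=0.2443, T=0.670, ωT=2.356524, cosh=5.324475, sinh=5.229726; start (x,ẋ)=(0.035066, 0.177762) → end (x,ẋ)=(-0.605448, -2.902162)

1 0.6080 0.0351 0.1778
2 1.2780 -0.6054 -2.9022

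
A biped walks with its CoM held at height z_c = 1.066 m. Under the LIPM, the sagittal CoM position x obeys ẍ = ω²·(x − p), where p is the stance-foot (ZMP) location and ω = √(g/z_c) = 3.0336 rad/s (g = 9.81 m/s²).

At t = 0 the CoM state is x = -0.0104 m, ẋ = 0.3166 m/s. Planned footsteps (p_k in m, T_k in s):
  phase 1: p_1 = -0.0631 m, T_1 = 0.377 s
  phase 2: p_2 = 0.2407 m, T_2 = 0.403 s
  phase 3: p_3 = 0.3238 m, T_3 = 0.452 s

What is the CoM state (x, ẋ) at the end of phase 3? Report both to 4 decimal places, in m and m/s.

x = 1.4027, ẋ = 3.4095

phase 1: p=-0.0631, T=0.377, ωT=1.143667, cosh=1.728452, sinh=1.409804; start (x,ẋ)=(-0.010400, 0.316600) → end (x,ẋ)=(0.175123, 0.772614)
phase 2: p=0.2407, T=0.403, ωT=1.222541, cosh=1.845143, sinh=1.550662; start (x,ẋ)=(0.175123, 0.772614) → end (x,ẋ)=(0.514632, 1.117103)
phase 3: p=0.3238, T=0.452, ωT=1.371187, cosh=2.096915, sinh=1.843110; start (x,ẋ)=(0.514632, 1.117103) → end (x,ẋ)=(1.402672, 3.409462)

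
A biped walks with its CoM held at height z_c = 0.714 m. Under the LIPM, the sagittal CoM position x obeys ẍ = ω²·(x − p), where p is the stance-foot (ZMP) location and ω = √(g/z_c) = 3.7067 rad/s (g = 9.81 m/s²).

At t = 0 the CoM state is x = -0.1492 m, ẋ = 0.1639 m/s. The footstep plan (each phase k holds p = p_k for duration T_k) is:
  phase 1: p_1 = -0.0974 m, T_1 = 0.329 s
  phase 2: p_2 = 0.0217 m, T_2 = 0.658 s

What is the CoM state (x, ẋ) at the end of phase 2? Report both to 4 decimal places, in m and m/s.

x = -0.8144, ẋ = -3.0515

phase 1: p=-0.0974, T=0.329, ωT=1.219504, cosh=1.840443, sinh=1.545066; start (x,ẋ)=(-0.149200, 0.163900) → end (x,ẋ)=(-0.124416, 0.004985)
phase 2: p=0.0217, T=0.658, ωT=2.439009, cosh=5.774460, sinh=5.687212; start (x,ẋ)=(-0.124416, 0.004985) → end (x,ẋ)=(-0.814395, -3.051464)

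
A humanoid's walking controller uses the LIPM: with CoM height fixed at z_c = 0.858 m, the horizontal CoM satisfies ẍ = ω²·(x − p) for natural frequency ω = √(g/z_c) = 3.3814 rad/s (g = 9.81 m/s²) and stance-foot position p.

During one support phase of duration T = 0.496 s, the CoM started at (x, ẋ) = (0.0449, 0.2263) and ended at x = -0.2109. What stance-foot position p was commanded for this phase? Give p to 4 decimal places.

ωT = 3.3814·0.496 = 1.677174; cosh(ωT) = 2.768659, sinh(ωT) = 2.581758
x(T) = p + (x₀−p)·cosh(ωT) + (ẋ₀/ω)·sinh(ωT) ⇒ p·(1 − cosh) = x(T) − x₀·cosh − (ẋ₀/ω)·sinh
numerator   = -0.2109 − (0.0449)·2.768659 − (0.2263/3.3814)·2.581758 = -0.507997
denominator = 1 − 2.768659 = -1.768659
p = -0.507997 / -1.768659 = 0.2872

p = 0.2872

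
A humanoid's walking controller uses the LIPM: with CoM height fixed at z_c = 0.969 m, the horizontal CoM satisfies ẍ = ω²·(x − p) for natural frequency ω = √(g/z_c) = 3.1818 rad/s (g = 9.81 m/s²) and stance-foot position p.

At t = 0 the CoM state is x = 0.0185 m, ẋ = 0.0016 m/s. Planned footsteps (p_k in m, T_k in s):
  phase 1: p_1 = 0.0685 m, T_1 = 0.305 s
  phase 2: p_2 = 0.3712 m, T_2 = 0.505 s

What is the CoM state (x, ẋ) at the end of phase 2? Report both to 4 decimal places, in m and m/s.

x = -0.7415, ẋ = -3.3352

phase 1: p=0.0685, T=0.305, ωT=0.970449, cosh=1.509021, sinh=1.130108; start (x,ẋ)=(0.018500, 0.001600) → end (x,ẋ)=(-0.006383, -0.177374)
phase 2: p=0.3712, T=0.505, ωT=1.606809, cosh=2.593700, sinh=2.393173; start (x,ẋ)=(-0.006383, -0.177374) → end (x,ẋ)=(-0.741547, -3.335197)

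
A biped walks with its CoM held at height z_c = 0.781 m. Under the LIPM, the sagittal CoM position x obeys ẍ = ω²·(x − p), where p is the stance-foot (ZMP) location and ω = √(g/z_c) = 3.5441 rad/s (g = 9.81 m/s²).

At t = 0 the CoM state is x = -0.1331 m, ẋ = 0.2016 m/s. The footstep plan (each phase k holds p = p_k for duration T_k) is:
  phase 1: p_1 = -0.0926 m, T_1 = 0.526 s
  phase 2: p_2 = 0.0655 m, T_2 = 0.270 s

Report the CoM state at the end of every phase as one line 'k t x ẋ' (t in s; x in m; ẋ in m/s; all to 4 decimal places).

1 0.5260 -0.0473 0.2140
2 0.7960 -0.0360 -0.1240

phase 1: p=-0.0926, T=0.526, ωT=1.864197, cosh=3.302886, sinh=3.147865; start (x,ẋ)=(-0.133100, 0.201600) → end (x,ẋ)=(-0.047306, 0.214030)
phase 2: p=0.0655, T=0.270, ωT=0.956907, cosh=1.493855, sinh=1.109776; start (x,ẋ)=(-0.047306, 0.214030) → end (x,ẋ)=(-0.035996, -0.123954)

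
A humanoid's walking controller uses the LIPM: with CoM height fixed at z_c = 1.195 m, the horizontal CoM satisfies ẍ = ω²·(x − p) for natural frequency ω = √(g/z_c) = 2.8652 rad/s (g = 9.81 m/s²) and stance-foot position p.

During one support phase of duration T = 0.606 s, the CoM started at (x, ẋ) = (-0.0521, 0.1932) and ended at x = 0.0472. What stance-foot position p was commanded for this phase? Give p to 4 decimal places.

ωT = 2.8652·0.606 = 1.736311; cosh(ωT) = 2.926267, sinh(ωT) = 2.750098
x(T) = p + (x₀−p)·cosh(ωT) + (ẋ₀/ω)·sinh(ωT) ⇒ p·(1 − cosh) = x(T) − x₀·cosh − (ẋ₀/ω)·sinh
numerator   = 0.0472 − (-0.0521)·2.926267 − (0.1932/2.8652)·2.750098 = 0.014220
denominator = 1 − 2.926267 = -1.926267
p = 0.014220 / -1.926267 = -0.0074

p = -0.0074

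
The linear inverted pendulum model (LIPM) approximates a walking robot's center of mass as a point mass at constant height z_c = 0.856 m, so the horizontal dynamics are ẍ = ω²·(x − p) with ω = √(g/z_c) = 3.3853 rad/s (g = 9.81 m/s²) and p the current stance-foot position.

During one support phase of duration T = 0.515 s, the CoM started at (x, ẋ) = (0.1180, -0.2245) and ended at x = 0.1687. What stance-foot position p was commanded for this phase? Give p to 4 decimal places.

ωT = 3.3853·0.515 = 1.743429; cosh(ωT) = 2.945918, sinh(ωT) = 2.770998
x(T) = p + (x₀−p)·cosh(ωT) + (ẋ₀/ω)·sinh(ωT) ⇒ p·(1 − cosh) = x(T) − x₀·cosh − (ẋ₀/ω)·sinh
numerator   = 0.1687 − (0.1180)·2.945918 − (-0.2245/3.3853)·2.770998 = 0.004844
denominator = 1 − 2.945918 = -1.945918
p = 0.004844 / -1.945918 = -0.0025

p = -0.0025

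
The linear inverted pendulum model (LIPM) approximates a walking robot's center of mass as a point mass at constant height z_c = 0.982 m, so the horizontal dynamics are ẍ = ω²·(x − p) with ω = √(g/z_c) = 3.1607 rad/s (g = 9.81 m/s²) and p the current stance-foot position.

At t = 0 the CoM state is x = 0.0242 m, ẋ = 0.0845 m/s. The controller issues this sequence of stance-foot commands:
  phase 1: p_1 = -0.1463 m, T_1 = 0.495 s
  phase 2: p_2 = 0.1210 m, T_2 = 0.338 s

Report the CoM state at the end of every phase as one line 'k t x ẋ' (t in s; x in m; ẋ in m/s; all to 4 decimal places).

phase 1: p=-0.1463, T=0.495, ωT=1.564546, cosh=2.494845, sinh=2.285662; start (x,ẋ)=(0.024200, 0.084500) → end (x,ẋ)=(0.340177, 1.442556)
phase 2: p=0.1210, T=0.338, ωT=1.068317, cosh=1.627031, sinh=1.283445; start (x,ẋ)=(0.340177, 1.442556) → end (x,ẋ)=(1.063377, 3.236194)

1 0.4950 0.3402 1.4426
2 0.8330 1.0634 3.2362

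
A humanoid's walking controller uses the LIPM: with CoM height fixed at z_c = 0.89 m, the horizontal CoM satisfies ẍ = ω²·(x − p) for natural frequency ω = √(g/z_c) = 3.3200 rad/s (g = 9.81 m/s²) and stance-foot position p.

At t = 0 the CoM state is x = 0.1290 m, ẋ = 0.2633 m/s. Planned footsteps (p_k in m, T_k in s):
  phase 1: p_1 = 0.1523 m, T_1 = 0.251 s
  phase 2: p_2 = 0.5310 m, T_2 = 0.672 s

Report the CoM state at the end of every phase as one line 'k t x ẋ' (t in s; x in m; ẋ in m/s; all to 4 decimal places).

1 0.2510 0.1944 0.2879
2 0.9230 -0.6546 -3.7854

phase 1: p=0.1523, T=0.251, ωT=0.833320, cosh=1.367775, sinh=0.933171; start (x,ẋ)=(0.129000, 0.263300) → end (x,ẋ)=(0.194438, 0.287949)
phase 2: p=0.5310, T=0.672, ωT=2.231040, cosh=4.708480, sinh=4.601063; start (x,ẋ)=(0.194438, 0.287949) → end (x,ẋ)=(-0.654638, -3.785362)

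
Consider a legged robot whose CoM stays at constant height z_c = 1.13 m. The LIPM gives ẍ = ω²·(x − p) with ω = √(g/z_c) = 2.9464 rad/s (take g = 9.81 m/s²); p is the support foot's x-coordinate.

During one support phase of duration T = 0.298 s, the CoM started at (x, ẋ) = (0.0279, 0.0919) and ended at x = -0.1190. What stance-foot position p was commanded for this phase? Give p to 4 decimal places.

p = 0.4610

ωT = 2.9464·0.298 = 0.878027; cosh(ωT) = 1.410875, sinh(ωT) = 0.995273
x(T) = p + (x₀−p)·cosh(ωT) + (ẋ₀/ω)·sinh(ωT) ⇒ p·(1 − cosh) = x(T) − x₀·cosh − (ẋ₀/ω)·sinh
numerator   = -0.1190 − (0.0279)·1.410875 − (0.0919/2.9464)·0.995273 = -0.189407
denominator = 1 − 1.410875 = -0.410875
p = -0.189407 / -0.410875 = 0.4610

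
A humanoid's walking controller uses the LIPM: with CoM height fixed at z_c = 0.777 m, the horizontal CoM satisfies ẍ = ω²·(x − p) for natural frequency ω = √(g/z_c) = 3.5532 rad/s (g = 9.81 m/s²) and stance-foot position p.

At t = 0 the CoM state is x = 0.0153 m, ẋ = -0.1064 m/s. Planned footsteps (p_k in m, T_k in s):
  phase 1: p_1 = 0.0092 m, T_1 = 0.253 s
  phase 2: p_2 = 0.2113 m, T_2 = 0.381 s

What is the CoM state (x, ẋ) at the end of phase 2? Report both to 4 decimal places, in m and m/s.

x = -0.3176, ẋ = -1.7073

phase 1: p=0.0092, T=0.253, ωT=0.898960, cosh=1.432019, sinh=1.025026; start (x,ẋ)=(0.015300, -0.106400) → end (x,ẋ)=(-0.012759, -0.130150)
phase 2: p=0.2113, T=0.381, ωT=1.353769, cosh=2.065129, sinh=1.806864; start (x,ẋ)=(-0.012759, -0.130150) → end (x,ẋ)=(-0.317594, -1.707268)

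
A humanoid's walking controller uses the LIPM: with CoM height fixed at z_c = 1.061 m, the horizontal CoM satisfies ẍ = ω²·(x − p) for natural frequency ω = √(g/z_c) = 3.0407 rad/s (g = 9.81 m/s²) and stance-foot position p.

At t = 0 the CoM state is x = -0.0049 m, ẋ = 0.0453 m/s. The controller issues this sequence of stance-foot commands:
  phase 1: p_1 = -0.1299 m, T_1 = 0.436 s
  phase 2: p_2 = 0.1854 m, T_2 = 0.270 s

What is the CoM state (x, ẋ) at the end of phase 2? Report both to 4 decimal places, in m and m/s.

phase 1: p=-0.1299, T=0.436, ωT=1.325745, cosh=2.015297, sinh=1.749693; start (x,ẋ)=(-0.004900, 0.045300) → end (x,ẋ)=(0.148079, 0.756329)
phase 2: p=0.1854, T=0.270, ωT=0.820989, cosh=1.356371, sinh=0.916375; start (x,ẋ)=(0.148079, 0.756329) → end (x,ẋ)=(0.362714, 0.921871)

x = 0.3627, ẋ = 0.9219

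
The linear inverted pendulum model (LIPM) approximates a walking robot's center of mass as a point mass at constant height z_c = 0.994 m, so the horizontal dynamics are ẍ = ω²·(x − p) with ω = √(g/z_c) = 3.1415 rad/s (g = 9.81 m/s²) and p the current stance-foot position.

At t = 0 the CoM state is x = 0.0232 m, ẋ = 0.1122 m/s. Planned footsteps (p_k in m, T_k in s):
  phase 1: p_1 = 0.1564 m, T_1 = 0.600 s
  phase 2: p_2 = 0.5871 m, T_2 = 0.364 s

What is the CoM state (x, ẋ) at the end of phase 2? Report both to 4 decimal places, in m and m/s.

x = -1.1686, ẋ = -5.0585

phase 1: p=0.1564, T=0.600, ωT=1.884900, cosh=3.368770, sinh=3.216926; start (x,ẋ)=(0.023200, 0.112200) → end (x,ẋ)=(-0.177426, -0.968140)
phase 2: p=0.5871, T=0.364, ωT=1.143506, cosh=1.728225, sinh=1.409525; start (x,ẋ)=(-0.177426, -0.968140) → end (x,ẋ)=(-1.168557, -5.058503)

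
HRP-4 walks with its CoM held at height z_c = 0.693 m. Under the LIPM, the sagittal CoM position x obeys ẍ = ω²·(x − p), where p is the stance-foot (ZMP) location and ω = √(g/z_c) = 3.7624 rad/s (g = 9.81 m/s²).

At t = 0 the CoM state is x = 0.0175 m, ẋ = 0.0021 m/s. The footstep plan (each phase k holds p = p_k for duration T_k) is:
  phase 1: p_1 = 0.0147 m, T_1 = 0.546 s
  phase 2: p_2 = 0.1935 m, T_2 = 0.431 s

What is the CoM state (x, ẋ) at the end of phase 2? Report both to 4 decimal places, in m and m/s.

x = -0.2103, ẋ = -1.3866

phase 1: p=0.0147, T=0.546, ωT=2.054270, cosh=3.964665, sinh=3.836479; start (x,ẋ)=(0.017500, 0.002100) → end (x,ẋ)=(0.027942, 0.048742)
phase 2: p=0.1935, T=0.431, ωT=1.621594, cosh=2.629368, sinh=2.431785; start (x,ẋ)=(0.027942, 0.048742) → end (x,ẋ)=(-0.210308, -1.386583)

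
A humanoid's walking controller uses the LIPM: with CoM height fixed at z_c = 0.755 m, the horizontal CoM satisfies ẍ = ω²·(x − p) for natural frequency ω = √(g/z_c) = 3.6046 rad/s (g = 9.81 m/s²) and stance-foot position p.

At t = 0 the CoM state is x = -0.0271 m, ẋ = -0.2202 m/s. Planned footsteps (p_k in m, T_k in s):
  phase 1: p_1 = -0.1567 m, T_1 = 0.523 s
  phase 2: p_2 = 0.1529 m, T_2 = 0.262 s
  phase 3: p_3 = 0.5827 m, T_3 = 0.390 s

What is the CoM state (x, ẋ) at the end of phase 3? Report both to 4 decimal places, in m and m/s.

phase 1: p=-0.1567, T=0.523, ωT=1.885206, cosh=3.369754, sinh=3.217956; start (x,ẋ)=(-0.027100, -0.220200) → end (x,ẋ)=(0.083440, 0.761268)
phase 2: p=0.1529, T=0.262, ωT=0.944405, cosh=1.480097, sinh=1.091186; start (x,ẋ)=(0.083440, 0.761268) → end (x,ẋ)=(0.280543, 0.853543)
phase 3: p=0.5827, T=0.390, ωT=1.405794, cosh=2.161968, sinh=1.916796; start (x,ẋ)=(0.280543, 0.853543) → end (x,ẋ)=(0.383330, -0.242352)

x = 0.3833, ẋ = -0.2424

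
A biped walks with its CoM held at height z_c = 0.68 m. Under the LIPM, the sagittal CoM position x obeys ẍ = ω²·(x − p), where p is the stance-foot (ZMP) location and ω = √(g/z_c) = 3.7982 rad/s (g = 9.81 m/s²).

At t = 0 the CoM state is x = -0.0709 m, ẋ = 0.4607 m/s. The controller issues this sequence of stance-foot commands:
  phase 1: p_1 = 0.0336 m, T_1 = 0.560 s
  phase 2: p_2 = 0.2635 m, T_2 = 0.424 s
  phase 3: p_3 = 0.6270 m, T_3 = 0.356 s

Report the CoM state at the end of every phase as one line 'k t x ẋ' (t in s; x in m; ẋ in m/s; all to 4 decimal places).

phase 1: p=0.0336, T=0.560, ωT=2.126992, cosh=4.254394, sinh=4.135199; start (x,ẋ)=(-0.070900, 0.460700) → end (x,ẋ)=(0.090592, 0.318690)
phase 2: p=0.2635, T=0.424, ωT=1.610437, cosh=2.602399, sinh=2.402598; start (x,ẋ)=(0.090592, 0.318690) → end (x,ẋ)=(0.015115, -0.748524)
phase 3: p=0.6270, T=0.356, ωT=1.352159, cosh=2.062222, sinh=1.803541; start (x,ẋ)=(0.015115, -0.748524) → end (x,ẋ)=(-0.990272, -5.735162)

1 0.5600 0.0906 0.3187
2 0.9840 0.0151 -0.7485
3 1.3400 -0.9903 -5.7352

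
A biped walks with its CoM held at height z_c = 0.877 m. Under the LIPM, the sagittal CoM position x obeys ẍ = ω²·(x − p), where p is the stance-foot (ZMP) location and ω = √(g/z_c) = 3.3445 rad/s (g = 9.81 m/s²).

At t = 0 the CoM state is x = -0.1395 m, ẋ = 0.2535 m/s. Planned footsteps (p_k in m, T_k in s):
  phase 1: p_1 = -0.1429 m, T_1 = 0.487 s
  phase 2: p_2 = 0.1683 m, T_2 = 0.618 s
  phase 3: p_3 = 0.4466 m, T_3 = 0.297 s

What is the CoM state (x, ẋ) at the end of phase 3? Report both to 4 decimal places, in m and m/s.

x = 0.9984, ẋ = 2.2413

phase 1: p=-0.1429, T=0.487, ωT=1.628772, cosh=2.646889, sinh=2.450719; start (x,ẋ)=(-0.139500, 0.253500) → end (x,ẋ)=(0.051854, 0.698854)
phase 2: p=0.1683, T=0.618, ωT=2.066901, cosh=4.013440, sinh=3.886862; start (x,ẋ)=(0.051854, 0.698854) → end (x,ẋ)=(0.513137, 1.291061)
phase 3: p=0.4466, T=0.297, ωT=0.993316, cosh=1.535261, sinh=1.164914; start (x,ẋ)=(0.513137, 1.291061) → end (x,ẋ)=(0.998437, 2.241346)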